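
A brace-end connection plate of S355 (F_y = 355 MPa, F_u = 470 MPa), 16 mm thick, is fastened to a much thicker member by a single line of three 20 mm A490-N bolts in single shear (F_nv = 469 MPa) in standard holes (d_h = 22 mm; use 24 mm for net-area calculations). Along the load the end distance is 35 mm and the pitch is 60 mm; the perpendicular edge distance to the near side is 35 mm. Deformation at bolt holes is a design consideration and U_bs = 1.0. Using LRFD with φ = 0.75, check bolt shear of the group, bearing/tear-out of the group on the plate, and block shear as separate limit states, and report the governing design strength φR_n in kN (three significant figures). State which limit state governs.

Bolt shear: A_b = π·20²/4 = 314.2 mm²; R_n = 469 × 314.2 × 3 × 1 / 1000 = 442 kN → 0.75 × 442 = 332 kN.
Bearing: edge l_c = 24, r_n = 216.6 kN; interior l_c = 38, r_n = 342.9 kN; R_n = 216.6 + 2·342.9 = 902.4 kN → 677 kN.
Block shear: A_gv = 2480, A_nv = 1520, A_nt = 368 mm²; R_n = min(0.6F_uA_nv, 0.6F_yA_gv) + U_bs·F_u·A_nt = 601.6 kN → 451 kN.
Bolt shear governs: 332 kN.

332 kN (bolt shear governs)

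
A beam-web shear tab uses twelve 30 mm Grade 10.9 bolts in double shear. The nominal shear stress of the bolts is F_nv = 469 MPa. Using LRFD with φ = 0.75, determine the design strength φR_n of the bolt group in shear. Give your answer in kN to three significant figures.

5970 kN

A_b = π × 30² / 4 = 706.9 mm².
R_n = F_nv · A_b · n · n_s = 469 × 706.9 × 12 × 2 / 1000 = 7956 kN.
Design strength φR_n = 0.75 × 7956 = 5970 kN.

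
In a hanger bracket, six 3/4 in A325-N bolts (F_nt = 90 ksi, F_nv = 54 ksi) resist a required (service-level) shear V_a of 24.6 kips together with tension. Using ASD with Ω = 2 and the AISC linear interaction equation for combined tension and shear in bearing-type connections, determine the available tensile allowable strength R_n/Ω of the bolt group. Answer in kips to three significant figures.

A_b = π·0.75²/4 = 0.4418 in²; f_rv = 24.6 / (6 × 0.4418) = 9.281 ksi.
F'_nt = 1.3 F_nt − (Ω F_nt / F_nv) f_rv = 1.3·90 − (2·90/54)·9.281 = 86.06 ksi, capped at F_nt → F'_nt = 86.06 ksi.
R_n = F'_nt · A_b · n = 86.06 × 0.4418 × 6 = 228.1 kips.
Allowable strength R_n/Ω = 228.1 / 2 = 114 kips.

114 kips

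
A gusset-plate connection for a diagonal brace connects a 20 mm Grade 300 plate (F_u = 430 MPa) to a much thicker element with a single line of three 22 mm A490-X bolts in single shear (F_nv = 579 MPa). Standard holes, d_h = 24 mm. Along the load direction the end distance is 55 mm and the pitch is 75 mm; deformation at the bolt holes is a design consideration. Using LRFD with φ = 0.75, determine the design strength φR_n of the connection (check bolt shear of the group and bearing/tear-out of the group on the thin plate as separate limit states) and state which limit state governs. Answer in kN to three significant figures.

495 kN (bolt shear governs)

Bolt shear: A_b = π·22²/4 = 380.1 mm²; R_n = 579 × 380.1 × 3 × 1 / 1000 = 660.3 kN → 0.75 × 660.3 = 495 kN.
Bearing (1.2 l_c t F_u ≤ 2.4 d t F_u): upper limit = 2.4·22·20·430 / 1000 = 454.1 kN.
  Edge l_c = 55 − 24/2 = 43 → r_n = 443.8 kN; interior l_c = 75 − 24 = 51 → r_n = 454.1 kN.
  R_n,bearing = 1·443.8 + 2·454.1 = 1352 kN → 0.75 × 1352 = 1010 kN.
Bolt shear governs: 495 kN.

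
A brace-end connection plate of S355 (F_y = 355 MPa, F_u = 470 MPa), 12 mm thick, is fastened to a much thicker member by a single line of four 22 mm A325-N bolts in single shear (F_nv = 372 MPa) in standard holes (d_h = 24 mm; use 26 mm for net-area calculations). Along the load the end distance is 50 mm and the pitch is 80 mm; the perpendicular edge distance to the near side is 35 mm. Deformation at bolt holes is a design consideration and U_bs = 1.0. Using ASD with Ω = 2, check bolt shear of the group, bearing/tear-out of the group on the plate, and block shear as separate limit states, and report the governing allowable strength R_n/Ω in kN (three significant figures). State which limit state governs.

Bolt shear: A_b = π·22²/4 = 380.1 mm²; R_n = 372 × 380.1 × 4 × 1 / 1000 = 565.6 kN → 565.6 / 2 = 283 kN.
Bearing: edge l_c = 38, r_n = 257.2 kN; interior l_c = 56, r_n = 297.8 kN; R_n = 257.2 + 3·297.8 = 1151 kN → 575 kN.
Block shear: A_gv = 3480, A_nv = 2388, A_nt = 264 mm²; R_n = min(0.6F_uA_nv, 0.6F_yA_gv) + U_bs·F_u·A_nt = 797.5 kN → 399 kN.
Bolt shear governs: 283 kN.

283 kN (bolt shear governs)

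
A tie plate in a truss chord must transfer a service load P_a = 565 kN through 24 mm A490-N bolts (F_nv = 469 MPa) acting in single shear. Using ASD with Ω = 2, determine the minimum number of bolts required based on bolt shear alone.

6 bolts

A_b = π·24²/4 = 452.4 mm².
Per-bolt allowable strength R_n/Ω = 469 × 452.4 × 1 / 1000 / 2 = 106.1 kN.
n ≥ 565 / 106.1 = 5.326 → use 6 bolts.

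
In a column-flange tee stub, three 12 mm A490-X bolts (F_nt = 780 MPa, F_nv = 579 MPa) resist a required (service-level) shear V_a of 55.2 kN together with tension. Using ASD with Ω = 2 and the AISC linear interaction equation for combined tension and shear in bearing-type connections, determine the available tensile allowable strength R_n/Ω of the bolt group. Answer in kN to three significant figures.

97.7 kN

A_b = π·12²/4 = 113.1 mm²; f_rv = 55.2 × 1000 / (3 × 113.1) = 162.7 MPa.
F'_nt = 1.3 F_nt − (Ω F_nt / F_nv) f_rv = 1.3·780 − (2·780/579)·162.7 = 575.7 MPa, capped at F_nt → F'_nt = 575.7 MPa.
R_n = F'_nt · A_b · n = 575.7 × 113.1 × 3 / 1000 = 195.3 kN.
Allowable strength R_n/Ω = 195.3 / 2 = 97.7 kN.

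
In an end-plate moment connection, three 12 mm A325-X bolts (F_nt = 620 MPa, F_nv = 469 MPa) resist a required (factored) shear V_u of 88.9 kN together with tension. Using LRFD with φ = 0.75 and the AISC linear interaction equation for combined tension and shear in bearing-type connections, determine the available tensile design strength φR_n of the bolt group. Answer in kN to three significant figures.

87.6 kN

A_b = π·12²/4 = 113.1 mm²; f_rv = 88.9 × 1000 / (3 × 113.1) = 262 MPa.
F'_nt = 1.3 F_nt − (F_nt / φF_nv) f_rv = 1.3·620 − (620/(0.75·469))·262 = 344.2 MPa, capped at F_nt → F'_nt = 344.2 MPa.
R_n = F'_nt · A_b · n = 344.2 × 113.1 × 3 / 1000 = 116.8 kN.
Design strength φR_n = 0.75 × 116.8 = 87.6 kN.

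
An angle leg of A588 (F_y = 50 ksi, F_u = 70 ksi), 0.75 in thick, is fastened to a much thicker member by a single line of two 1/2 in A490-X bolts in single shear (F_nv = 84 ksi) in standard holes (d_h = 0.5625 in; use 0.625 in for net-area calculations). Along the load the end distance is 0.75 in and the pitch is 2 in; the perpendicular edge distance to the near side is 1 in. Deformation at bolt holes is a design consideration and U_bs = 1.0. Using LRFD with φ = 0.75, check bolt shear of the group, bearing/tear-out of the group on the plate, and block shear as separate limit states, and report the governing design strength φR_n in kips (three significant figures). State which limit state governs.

24.7 kips (bolt shear governs)

Bolt shear: A_b = π·0.5²/4 = 0.1963 in²; R_n = 84 × 0.1963 × 2 × 1 = 32.99 kips → 0.75 × 32.99 = 24.7 kips.
Bearing: edge l_c = 0.4688, r_n = 29.53 kips; interior l_c = 1.438, r_n = 63 kips; R_n = 29.53 + 1·63 = 92.53 kips → 69.4 kips.
Block shear: A_gv = 2.062, A_nv = 1.359, A_nt = 0.5156 in²; R_n = min(0.6F_uA_nv, 0.6F_yA_gv) + U_bs·F_u·A_nt = 93.19 kips → 69.9 kips.
Bolt shear governs: 24.7 kips.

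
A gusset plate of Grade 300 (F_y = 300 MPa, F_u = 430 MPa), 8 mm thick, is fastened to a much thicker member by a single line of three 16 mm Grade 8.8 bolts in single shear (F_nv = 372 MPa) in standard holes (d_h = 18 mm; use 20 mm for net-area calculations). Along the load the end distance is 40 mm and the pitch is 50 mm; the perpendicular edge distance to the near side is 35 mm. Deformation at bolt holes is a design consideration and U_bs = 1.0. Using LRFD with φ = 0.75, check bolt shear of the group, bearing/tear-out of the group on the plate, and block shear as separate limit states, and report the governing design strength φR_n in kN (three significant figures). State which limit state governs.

Bolt shear: A_b = π·16²/4 = 201.1 mm²; R_n = 372 × 201.1 × 3 × 1 / 1000 = 224.4 kN → 0.75 × 224.4 = 168 kN.
Bearing: edge l_c = 31, r_n = 128 kN; interior l_c = 32, r_n = 132.1 kN; R_n = 128 + 2·132.1 = 392.2 kN → 294 kN.
Block shear: A_gv = 1120, A_nv = 720, A_nt = 200 mm²; R_n = min(0.6F_uA_nv, 0.6F_yA_gv) + U_bs·F_u·A_nt = 271.8 kN → 204 kN.
Bolt shear governs: 168 kN.

168 kN (bolt shear governs)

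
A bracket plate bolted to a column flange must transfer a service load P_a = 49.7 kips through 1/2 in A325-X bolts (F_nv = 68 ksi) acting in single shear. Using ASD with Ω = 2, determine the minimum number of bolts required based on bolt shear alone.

A_b = π·0.5²/4 = 0.1963 in².
Per-bolt allowable strength R_n/Ω = 68 × 0.1963 × 1 / 2 = 6.676 kips.
n ≥ 49.7 / 6.676 = 7.445 → use 8 bolts.

8 bolts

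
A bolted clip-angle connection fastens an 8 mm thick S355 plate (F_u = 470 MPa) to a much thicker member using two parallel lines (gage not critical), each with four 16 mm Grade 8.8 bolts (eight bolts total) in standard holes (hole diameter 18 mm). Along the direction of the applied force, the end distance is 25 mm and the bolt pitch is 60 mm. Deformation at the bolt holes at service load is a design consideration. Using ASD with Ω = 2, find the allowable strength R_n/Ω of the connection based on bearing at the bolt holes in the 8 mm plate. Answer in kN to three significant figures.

505 kN

Per bolt r_n = 1.2 l_c t F_u ≤ 2.4 d t F_u; upper limit = 2.4 × 16 × 8 × 470 / 1000 = 144.4 kN.
Edge bolt: l_c = 25 − 18/2 = 16 mm → 1.2 × 16 × 8 × 470 / 1000 = 72.19 → r_n = 72.19 kN.
Interior bolts: l_c = 60 − 18 = 42 mm → 1.2 × 42 × 8 × 470 / 1000 = 189.5 → r_n = 144.4 kN.
R_n = 2 × 72.19 + 6 × 144.4 = 1011 kN.
Allowable strength R_n/Ω = 1011 / 2 = 505 kN.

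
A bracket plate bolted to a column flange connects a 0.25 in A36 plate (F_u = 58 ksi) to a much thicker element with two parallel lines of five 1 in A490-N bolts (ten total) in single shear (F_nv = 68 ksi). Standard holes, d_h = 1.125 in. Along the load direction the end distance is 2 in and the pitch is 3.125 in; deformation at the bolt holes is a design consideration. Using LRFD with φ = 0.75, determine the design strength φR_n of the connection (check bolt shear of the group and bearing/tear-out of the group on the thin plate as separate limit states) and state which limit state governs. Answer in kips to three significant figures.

Bolt shear: A_b = π·1²/4 = 0.7854 in²; R_n = 68 × 0.7854 × 10 × 1 = 534.1 kips → 0.75 × 534.1 = 401 kips.
Bearing (1.2 l_c t F_u ≤ 2.4 d t F_u): upper limit = 2.4·1·0.25·58 = 34.8 kips.
  Edge l_c = 2 − 1.125/2 = 1.438 → r_n = 25.01 kips; interior l_c = 3.125 − 1.125 = 2 → r_n = 34.8 kips.
  R_n,bearing = 2·25.01 + 8·34.8 = 328.4 kips → 0.75 × 328.4 = 246 kips.
Bearing governs: 246 kips.

246 kips (bearing governs)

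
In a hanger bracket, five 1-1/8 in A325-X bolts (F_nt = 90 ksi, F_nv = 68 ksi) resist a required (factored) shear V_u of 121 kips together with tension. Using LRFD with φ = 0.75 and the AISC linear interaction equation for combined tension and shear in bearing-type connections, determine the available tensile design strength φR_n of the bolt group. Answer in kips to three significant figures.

A_b = π·1.125²/4 = 0.994 in²; f_rv = 121 / (5 × 0.994) = 24.35 ksi.
F'_nt = 1.3 F_nt − (F_nt / φF_nv) f_rv = 1.3·90 − (90/(0.75·68))·24.35 = 74.04 ksi, capped at F_nt → F'_nt = 74.04 ksi.
R_n = F'_nt · A_b · n = 74.04 × 0.994 × 5 = 368 kips.
Design strength φR_n = 0.75 × 368 = 276 kips.

276 kips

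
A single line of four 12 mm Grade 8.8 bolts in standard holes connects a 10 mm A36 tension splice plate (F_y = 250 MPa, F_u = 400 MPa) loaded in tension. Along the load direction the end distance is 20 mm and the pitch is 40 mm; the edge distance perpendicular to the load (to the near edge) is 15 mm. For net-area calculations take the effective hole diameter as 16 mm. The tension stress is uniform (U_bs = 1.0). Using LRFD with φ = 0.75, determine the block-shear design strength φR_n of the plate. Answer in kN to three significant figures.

172 kN

Shear plane L_v = 20 + 3·40 = 140 mm; A_gv = 140 × 10 = 1400 mm².
A_nv = (140 − 3.5·16) × 10 = 840 mm².
A_nt = (15 − 0.5·16) × 10 = 70 mm².
0.6 F_u A_nv = 201.6 kN; 0.6 F_y A_gv = 210 kN → shear rupture governs the shear term.
R_n = 201.6 + 1.0 × 400 × 70 / 1000 = 229.6 kN.
Design strength φR_n = 0.75 × 229.6 = 172 kN.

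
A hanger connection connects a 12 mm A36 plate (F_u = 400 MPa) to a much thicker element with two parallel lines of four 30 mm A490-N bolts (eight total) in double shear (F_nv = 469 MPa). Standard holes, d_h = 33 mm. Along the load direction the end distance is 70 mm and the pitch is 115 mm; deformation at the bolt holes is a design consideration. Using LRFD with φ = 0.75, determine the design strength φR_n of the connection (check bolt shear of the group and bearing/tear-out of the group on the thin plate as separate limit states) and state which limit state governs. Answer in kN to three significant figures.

2020 kN (bearing governs)

Bolt shear: A_b = π·30²/4 = 706.9 mm²; R_n = 469 × 706.9 × 8 × 2 / 1000 = 5304 kN → 0.75 × 5304 = 3980 kN.
Bearing (1.2 l_c t F_u ≤ 2.4 d t F_u): upper limit = 2.4·30·12·400 / 1000 = 345.6 kN.
  Edge l_c = 70 − 33/2 = 53.5 → r_n = 308.2 kN; interior l_c = 115 − 33 = 82 → r_n = 345.6 kN.
  R_n,bearing = 2·308.2 + 6·345.6 = 2690 kN → 0.75 × 2690 = 2020 kN.
Bearing governs: 2020 kN.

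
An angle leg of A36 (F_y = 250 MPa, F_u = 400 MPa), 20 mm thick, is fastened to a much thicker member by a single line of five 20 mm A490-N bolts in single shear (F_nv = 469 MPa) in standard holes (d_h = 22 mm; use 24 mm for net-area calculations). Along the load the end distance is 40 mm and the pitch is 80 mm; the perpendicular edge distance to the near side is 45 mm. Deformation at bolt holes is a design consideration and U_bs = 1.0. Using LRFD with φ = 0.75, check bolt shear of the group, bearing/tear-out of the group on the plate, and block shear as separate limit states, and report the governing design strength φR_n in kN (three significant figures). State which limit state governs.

Bolt shear: A_b = π·20²/4 = 314.2 mm²; R_n = 469 × 314.2 × 5 × 1 / 1000 = 736.7 kN → 0.75 × 736.7 = 553 kN.
Bearing: edge l_c = 29, r_n = 278.4 kN; interior l_c = 58, r_n = 384 kN; R_n = 278.4 + 4·384 = 1814 kN → 1360 kN.
Block shear: A_gv = 7200, A_nv = 5040, A_nt = 660 mm²; R_n = min(0.6F_uA_nv, 0.6F_yA_gv) + U_bs·F_u·A_nt = 1344 kN → 1010 kN.
Bolt shear governs: 553 kN.

553 kN (bolt shear governs)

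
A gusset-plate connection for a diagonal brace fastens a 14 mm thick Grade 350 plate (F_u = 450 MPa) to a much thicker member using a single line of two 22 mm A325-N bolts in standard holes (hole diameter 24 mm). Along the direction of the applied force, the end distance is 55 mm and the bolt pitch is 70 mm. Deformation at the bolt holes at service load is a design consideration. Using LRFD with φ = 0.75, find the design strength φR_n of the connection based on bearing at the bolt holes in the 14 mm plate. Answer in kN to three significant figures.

493 kN

Per bolt r_n = 1.2 l_c t F_u ≤ 2.4 d t F_u; upper limit = 2.4 × 22 × 14 × 450 / 1000 = 332.6 kN.
Edge bolt: l_c = 55 − 24/2 = 43 mm → 1.2 × 43 × 14 × 450 / 1000 = 325.1 → r_n = 325.1 kN.
Interior bolts: l_c = 70 − 24 = 46 mm → 1.2 × 46 × 14 × 450 / 1000 = 347.8 → r_n = 332.6 kN.
R_n = 1 × 325.1 + 1 × 332.6 = 657.7 kN.
Design strength φR_n = 0.75 × 657.7 = 493 kN.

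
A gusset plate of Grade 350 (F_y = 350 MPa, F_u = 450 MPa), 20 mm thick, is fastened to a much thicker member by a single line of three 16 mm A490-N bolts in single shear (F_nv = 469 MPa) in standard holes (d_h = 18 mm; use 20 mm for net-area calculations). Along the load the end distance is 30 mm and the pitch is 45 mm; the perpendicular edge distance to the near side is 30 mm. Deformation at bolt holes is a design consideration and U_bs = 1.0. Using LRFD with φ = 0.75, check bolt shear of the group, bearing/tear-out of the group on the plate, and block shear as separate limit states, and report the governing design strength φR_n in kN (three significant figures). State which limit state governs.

212 kN (bolt shear governs)

Bolt shear: A_b = π·16²/4 = 201.1 mm²; R_n = 469 × 201.1 × 3 × 1 / 1000 = 282.9 kN → 0.75 × 282.9 = 212 kN.
Bearing: edge l_c = 21, r_n = 226.8 kN; interior l_c = 27, r_n = 291.6 kN; R_n = 226.8 + 2·291.6 = 810 kN → 608 kN.
Block shear: A_gv = 2400, A_nv = 1400, A_nt = 400 mm²; R_n = min(0.6F_uA_nv, 0.6F_yA_gv) + U_bs·F_u·A_nt = 558 kN → 418 kN.
Bolt shear governs: 212 kN.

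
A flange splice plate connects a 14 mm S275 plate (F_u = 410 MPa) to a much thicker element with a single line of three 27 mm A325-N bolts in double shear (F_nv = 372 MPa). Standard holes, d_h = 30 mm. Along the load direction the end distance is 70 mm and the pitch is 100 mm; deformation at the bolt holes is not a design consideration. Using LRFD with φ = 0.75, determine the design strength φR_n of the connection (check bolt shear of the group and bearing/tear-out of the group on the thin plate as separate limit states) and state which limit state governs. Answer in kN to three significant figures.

958 kN (bolt shear governs)

Bolt shear: A_b = π·27²/4 = 572.6 mm²; R_n = 372 × 572.6 × 3 × 2 / 1000 = 1278 kN → 0.75 × 1278 = 958 kN.
Bearing (1.5 l_c t F_u ≤ 3.0 d t F_u): upper limit = 3.0·27·14·410 / 1000 = 464.9 kN.
  Edge l_c = 70 − 30/2 = 55 → r_n = 464.9 kN; interior l_c = 100 − 30 = 70 → r_n = 464.9 kN.
  R_n,bearing = 1·464.9 + 2·464.9 = 1395 kN → 0.75 × 1395 = 1050 kN.
Bolt shear governs: 958 kN.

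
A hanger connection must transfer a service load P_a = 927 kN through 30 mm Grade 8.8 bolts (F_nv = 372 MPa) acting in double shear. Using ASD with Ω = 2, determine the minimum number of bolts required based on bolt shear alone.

4 bolts

A_b = π·30²/4 = 706.9 mm².
Per-bolt allowable strength R_n/Ω = 372 × 706.9 × 2 / 1000 / 2 = 263 kN.
n ≥ 927 / 263 = 3.525 → use 4 bolts.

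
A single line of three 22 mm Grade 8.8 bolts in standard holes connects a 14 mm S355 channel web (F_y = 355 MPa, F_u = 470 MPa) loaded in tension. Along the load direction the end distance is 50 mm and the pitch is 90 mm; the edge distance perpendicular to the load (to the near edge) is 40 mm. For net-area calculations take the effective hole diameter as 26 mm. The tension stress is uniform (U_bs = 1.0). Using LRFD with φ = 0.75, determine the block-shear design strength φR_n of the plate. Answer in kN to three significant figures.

Shear plane L_v = 50 + 2·90 = 230 mm; A_gv = 230 × 14 = 3220 mm².
A_nv = (230 − 2.5·26) × 14 = 2310 mm².
A_nt = (40 − 0.5·26) × 14 = 378 mm².
0.6 F_u A_nv = 651.4 kN; 0.6 F_y A_gv = 685.9 kN → shear rupture governs the shear term.
R_n = 651.4 + 1.0 × 470 × 378 / 1000 = 829.1 kN.
Design strength φR_n = 0.75 × 829.1 = 622 kN.

622 kN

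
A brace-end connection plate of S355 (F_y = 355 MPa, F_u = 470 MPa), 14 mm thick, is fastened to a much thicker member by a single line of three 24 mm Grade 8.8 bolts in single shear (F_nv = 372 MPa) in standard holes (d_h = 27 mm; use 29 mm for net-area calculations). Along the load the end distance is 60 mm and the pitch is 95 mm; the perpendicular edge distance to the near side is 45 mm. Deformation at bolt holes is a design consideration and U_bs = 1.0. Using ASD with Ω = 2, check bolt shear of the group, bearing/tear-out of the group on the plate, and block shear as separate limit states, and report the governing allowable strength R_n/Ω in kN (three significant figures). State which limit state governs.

252 kN (bolt shear governs)

Bolt shear: A_b = π·24²/4 = 452.4 mm²; R_n = 372 × 452.4 × 3 × 1 / 1000 = 504.9 kN → 504.9 / 2 = 252 kN.
Bearing: edge l_c = 46.5, r_n = 367.2 kN; interior l_c = 68, r_n = 379 kN; R_n = 367.2 + 2·379 = 1125 kN → 563 kN.
Block shear: A_gv = 3500, A_nv = 2485, A_nt = 427 mm²; R_n = min(0.6F_uA_nv, 0.6F_yA_gv) + U_bs·F_u·A_nt = 901.5 kN → 451 kN.
Bolt shear governs: 252 kN.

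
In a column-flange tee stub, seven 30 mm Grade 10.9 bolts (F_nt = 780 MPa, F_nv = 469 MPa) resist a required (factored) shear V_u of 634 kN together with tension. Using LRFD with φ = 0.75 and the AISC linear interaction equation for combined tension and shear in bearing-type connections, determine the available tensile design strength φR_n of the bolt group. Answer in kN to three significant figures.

2710 kN

A_b = π·30²/4 = 706.9 mm²; f_rv = 634 × 1000 / (7 × 706.9) = 128.1 MPa.
F'_nt = 1.3 F_nt − (F_nt / φF_nv) f_rv = 1.3·780 − (780/(0.75·469))·128.1 = 729.9 MPa, capped at F_nt → F'_nt = 729.9 MPa.
R_n = F'_nt · A_b · n = 729.9 × 706.9 × 7 / 1000 = 3611 kN.
Design strength φR_n = 0.75 × 3611 = 2710 kN.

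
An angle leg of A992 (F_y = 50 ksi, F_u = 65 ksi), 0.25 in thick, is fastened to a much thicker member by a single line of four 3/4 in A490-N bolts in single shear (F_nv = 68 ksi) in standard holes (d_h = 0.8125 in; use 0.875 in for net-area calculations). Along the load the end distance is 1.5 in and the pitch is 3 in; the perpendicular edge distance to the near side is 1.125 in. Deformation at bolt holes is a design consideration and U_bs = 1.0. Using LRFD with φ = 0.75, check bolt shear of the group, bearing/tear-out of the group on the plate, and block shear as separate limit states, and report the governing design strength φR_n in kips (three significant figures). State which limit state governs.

Bolt shear: A_b = π·0.75²/4 = 0.4418 in²; R_n = 68 × 0.4418 × 4 × 1 = 120.2 kips → 0.75 × 120.2 = 90.1 kips.
Bearing: edge l_c = 1.094, r_n = 21.33 kips; interior l_c = 2.188, r_n = 29.25 kips; R_n = 21.33 + 3·29.25 = 109.1 kips → 81.8 kips.
Block shear: A_gv = 2.625, A_nv = 1.859, A_nt = 0.1719 in²; R_n = min(0.6F_uA_nv, 0.6F_yA_gv) + U_bs·F_u·A_nt = 83.69 kips → 62.8 kips.
Block shear governs: 62.8 kips.

62.8 kips (block shear governs)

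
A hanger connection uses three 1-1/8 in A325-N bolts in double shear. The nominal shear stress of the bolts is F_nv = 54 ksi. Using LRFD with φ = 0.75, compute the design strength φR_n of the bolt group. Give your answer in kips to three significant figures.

A_b = π × 1.125² / 4 = 0.994 in².
R_n = F_nv · A_b · n · n_s = 54 × 0.994 × 3 × 2 = 322.1 kips.
Design strength φR_n = 0.75 × 322.1 = 242 kips.

242 kips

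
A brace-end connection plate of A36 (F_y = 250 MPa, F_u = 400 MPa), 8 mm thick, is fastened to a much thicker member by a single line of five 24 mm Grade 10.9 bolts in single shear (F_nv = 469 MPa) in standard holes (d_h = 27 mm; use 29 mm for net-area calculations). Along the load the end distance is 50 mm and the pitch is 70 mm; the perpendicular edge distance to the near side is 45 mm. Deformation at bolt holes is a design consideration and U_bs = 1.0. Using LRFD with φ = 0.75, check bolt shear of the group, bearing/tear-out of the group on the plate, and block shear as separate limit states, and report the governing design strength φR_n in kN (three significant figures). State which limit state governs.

Bolt shear: A_b = π·24²/4 = 452.4 mm²; R_n = 469 × 452.4 × 5 × 1 / 1000 = 1061 kN → 0.75 × 1061 = 796 kN.
Bearing: edge l_c = 36.5, r_n = 140.2 kN; interior l_c = 43, r_n = 165.1 kN; R_n = 140.2 + 4·165.1 = 800.6 kN → 600 kN.
Block shear: A_gv = 2640, A_nv = 1596, A_nt = 244 mm²; R_n = min(0.6F_uA_nv, 0.6F_yA_gv) + U_bs·F_u·A_nt = 480.6 kN → 360 kN.
Block shear governs: 360 kN.

360 kN (block shear governs)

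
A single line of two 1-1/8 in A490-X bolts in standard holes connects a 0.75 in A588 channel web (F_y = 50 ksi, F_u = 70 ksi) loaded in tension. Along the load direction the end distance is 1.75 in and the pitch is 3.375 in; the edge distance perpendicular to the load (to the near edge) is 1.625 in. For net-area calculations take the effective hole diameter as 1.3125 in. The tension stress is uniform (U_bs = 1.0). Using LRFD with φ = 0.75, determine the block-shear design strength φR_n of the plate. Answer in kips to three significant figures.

113 kips

Shear plane L_v = 1.75 + 1·3.375 = 5.125 in; A_gv = 5.125 × 0.75 = 3.844 in².
A_nv = (5.125 − 1.5·1.3125) × 0.75 = 2.367 in².
A_nt = (1.625 − 0.5·1.3125) × 0.75 = 0.7266 in².
0.6 F_u A_nv = 99.42 kips; 0.6 F_y A_gv = 115.3 kips → shear rupture governs the shear term.
R_n = 99.42 + 1.0 × 70 × 0.7266 = 150.3 kips.
Design strength φR_n = 0.75 × 150.3 = 113 kips.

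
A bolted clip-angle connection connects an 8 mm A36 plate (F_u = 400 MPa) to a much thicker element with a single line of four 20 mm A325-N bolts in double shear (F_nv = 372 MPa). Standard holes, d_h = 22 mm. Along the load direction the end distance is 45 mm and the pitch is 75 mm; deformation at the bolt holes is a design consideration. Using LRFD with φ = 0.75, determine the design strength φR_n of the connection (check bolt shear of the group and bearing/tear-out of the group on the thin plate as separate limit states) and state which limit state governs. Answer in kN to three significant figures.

Bolt shear: A_b = π·20²/4 = 314.2 mm²; R_n = 372 × 314.2 × 4 × 2 / 1000 = 934.9 kN → 0.75 × 934.9 = 701 kN.
Bearing (1.2 l_c t F_u ≤ 2.4 d t F_u): upper limit = 2.4·20·8·400 / 1000 = 153.6 kN.
  Edge l_c = 45 − 22/2 = 34 → r_n = 130.6 kN; interior l_c = 75 − 22 = 53 → r_n = 153.6 kN.
  R_n,bearing = 1·130.6 + 3·153.6 = 591.4 kN → 0.75 × 591.4 = 444 kN.
Bearing governs: 444 kN.

444 kN (bearing governs)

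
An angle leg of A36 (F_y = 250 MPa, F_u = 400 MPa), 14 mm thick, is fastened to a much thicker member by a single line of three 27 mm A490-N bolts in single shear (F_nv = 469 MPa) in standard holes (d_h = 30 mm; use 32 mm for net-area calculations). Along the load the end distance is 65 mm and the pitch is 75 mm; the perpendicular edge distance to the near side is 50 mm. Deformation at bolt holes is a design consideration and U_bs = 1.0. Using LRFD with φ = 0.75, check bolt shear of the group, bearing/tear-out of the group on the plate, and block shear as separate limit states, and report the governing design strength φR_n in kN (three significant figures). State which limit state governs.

Bolt shear: A_b = π·27²/4 = 572.6 mm²; R_n = 469 × 572.6 × 3 × 1 / 1000 = 805.6 kN → 0.75 × 805.6 = 604 kN.
Bearing: edge l_c = 50, r_n = 336 kN; interior l_c = 45, r_n = 302.4 kN; R_n = 336 + 2·302.4 = 940.8 kN → 706 kN.
Block shear: A_gv = 3010, A_nv = 1890, A_nt = 476 mm²; R_n = min(0.6F_uA_nv, 0.6F_yA_gv) + U_bs·F_u·A_nt = 641.9 kN → 481 kN.
Block shear governs: 481 kN.

481 kN (block shear governs)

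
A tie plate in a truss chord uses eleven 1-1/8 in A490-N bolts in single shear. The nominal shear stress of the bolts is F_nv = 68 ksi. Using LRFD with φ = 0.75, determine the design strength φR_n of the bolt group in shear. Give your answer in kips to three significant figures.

558 kips

A_b = π × 1.125² / 4 = 0.994 in².
R_n = F_nv · A_b · n · n_s = 68 × 0.994 × 11 × 1 = 743.5 kips.
Design strength φR_n = 0.75 × 743.5 = 558 kips.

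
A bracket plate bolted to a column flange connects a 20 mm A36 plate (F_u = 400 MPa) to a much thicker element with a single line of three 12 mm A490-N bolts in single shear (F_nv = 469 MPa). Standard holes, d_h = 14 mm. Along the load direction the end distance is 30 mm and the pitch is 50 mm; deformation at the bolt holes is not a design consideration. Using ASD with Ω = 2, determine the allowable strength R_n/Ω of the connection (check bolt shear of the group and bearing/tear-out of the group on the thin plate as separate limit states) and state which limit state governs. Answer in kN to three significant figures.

Bolt shear: A_b = π·12²/4 = 113.1 mm²; R_n = 469 × 113.1 × 3 × 1 / 1000 = 159.1 kN → 159.1 / 2 = 79.6 kN.
Bearing (1.5 l_c t F_u ≤ 3.0 d t F_u): upper limit = 3.0·12·20·400 / 1000 = 288 kN.
  Edge l_c = 30 − 14/2 = 23 → r_n = 276 kN; interior l_c = 50 − 14 = 36 → r_n = 288 kN.
  R_n,bearing = 1·276 + 2·288 = 852 kN → 852 / 2 = 426 kN.
Bolt shear governs: 79.6 kN.

79.6 kN (bolt shear governs)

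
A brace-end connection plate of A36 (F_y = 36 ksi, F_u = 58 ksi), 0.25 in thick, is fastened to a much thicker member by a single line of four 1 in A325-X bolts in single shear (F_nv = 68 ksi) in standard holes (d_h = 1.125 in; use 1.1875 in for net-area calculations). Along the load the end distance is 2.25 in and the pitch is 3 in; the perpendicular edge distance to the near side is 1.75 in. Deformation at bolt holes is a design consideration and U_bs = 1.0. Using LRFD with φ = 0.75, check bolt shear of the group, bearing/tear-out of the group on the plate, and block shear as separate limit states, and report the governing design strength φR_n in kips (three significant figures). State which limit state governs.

Bolt shear: A_b = π·1²/4 = 0.7854 in²; R_n = 68 × 0.7854 × 4 × 1 = 213.6 kips → 0.75 × 213.6 = 160 kips.
Bearing: edge l_c = 1.688, r_n = 29.36 kips; interior l_c = 1.875, r_n = 32.62 kips; R_n = 29.36 + 3·32.62 = 127.2 kips → 95.4 kips.
Block shear: A_gv = 2.812, A_nv = 1.773, A_nt = 0.2891 in²; R_n = min(0.6F_uA_nv, 0.6F_yA_gv) + U_bs·F_u·A_nt = 77.52 kips → 58.1 kips.
Block shear governs: 58.1 kips.

58.1 kips (block shear governs)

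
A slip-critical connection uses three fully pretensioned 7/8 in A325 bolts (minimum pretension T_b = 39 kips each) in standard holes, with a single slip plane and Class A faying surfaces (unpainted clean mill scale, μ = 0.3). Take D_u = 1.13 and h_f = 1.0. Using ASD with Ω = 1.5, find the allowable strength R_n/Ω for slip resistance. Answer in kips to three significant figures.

26.4 kips

R_n = μ · D_u · h_f · T_b · n_s · n_b = 0.3 × 1.13 × 1.0 × 39 × 1 × 3 = 39.66 kips.
Allowable strength R_n/Ω = 39.66 / 1.5 = 26.4 kips.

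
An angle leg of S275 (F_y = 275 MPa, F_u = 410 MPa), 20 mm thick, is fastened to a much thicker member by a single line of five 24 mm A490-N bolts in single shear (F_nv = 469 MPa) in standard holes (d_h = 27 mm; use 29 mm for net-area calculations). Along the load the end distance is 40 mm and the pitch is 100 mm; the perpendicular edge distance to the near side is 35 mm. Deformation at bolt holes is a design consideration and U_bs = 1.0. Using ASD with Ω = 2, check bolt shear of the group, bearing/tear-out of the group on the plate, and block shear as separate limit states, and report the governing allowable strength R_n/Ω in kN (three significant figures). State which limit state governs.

530 kN (bolt shear governs)

Bolt shear: A_b = π·24²/4 = 452.4 mm²; R_n = 469 × 452.4 × 5 × 1 / 1000 = 1061 kN → 1061 / 2 = 530 kN.
Bearing: edge l_c = 26.5, r_n = 260.8 kN; interior l_c = 73, r_n = 472.3 kN; R_n = 260.8 + 4·472.3 = 2150 kN → 1080 kN.
Block shear: A_gv = 8800, A_nv = 6190, A_nt = 410 mm²; R_n = min(0.6F_uA_nv, 0.6F_yA_gv) + U_bs·F_u·A_nt = 1620 kN → 810 kN.
Bolt shear governs: 530 kN.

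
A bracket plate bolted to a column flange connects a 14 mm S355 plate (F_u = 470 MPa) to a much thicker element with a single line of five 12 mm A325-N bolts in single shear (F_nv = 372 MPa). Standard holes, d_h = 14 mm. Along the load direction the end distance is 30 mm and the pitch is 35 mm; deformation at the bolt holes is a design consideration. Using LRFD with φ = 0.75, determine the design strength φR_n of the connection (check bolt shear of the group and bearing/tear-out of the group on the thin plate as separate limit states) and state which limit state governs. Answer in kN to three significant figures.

158 kN (bolt shear governs)

Bolt shear: A_b = π·12²/4 = 113.1 mm²; R_n = 372 × 113.1 × 5 × 1 / 1000 = 210.4 kN → 0.75 × 210.4 = 158 kN.
Bearing (1.2 l_c t F_u ≤ 2.4 d t F_u): upper limit = 2.4·12·14·470 / 1000 = 189.5 kN.
  Edge l_c = 30 − 14/2 = 23 → r_n = 181.6 kN; interior l_c = 35 − 14 = 21 → r_n = 165.8 kN.
  R_n,bearing = 1·181.6 + 4·165.8 = 844.9 kN → 0.75 × 844.9 = 634 kN.
Bolt shear governs: 158 kN.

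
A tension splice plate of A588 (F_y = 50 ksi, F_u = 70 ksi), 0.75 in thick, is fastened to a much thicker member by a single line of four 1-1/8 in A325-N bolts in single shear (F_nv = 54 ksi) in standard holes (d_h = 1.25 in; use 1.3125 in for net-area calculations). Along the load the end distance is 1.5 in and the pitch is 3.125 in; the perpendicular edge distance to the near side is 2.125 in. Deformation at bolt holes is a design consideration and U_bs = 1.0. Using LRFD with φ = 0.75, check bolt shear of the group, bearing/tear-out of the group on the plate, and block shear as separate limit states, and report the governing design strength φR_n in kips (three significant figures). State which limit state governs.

Bolt shear: A_b = π·1.125²/4 = 0.994 in²; R_n = 54 × 0.994 × 4 × 1 = 214.7 kips → 0.75 × 214.7 = 161 kips.
Bearing: edge l_c = 0.875, r_n = 55.13 kips; interior l_c = 1.875, r_n = 118.1 kips; R_n = 55.13 + 3·118.1 = 409.5 kips → 307 kips.
Block shear: A_gv = 8.156, A_nv = 4.711, A_nt = 1.102 in²; R_n = min(0.6F_uA_nv, 0.6F_yA_gv) + U_bs·F_u·A_nt = 275 kips → 206 kips.
Bolt shear governs: 161 kips.

161 kips (bolt shear governs)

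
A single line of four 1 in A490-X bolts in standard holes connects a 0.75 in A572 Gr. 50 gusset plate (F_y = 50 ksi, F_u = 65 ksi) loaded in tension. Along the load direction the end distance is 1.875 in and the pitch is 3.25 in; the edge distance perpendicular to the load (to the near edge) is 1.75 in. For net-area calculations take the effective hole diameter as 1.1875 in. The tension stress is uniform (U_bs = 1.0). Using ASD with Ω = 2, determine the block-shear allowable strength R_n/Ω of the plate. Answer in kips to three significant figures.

137 kips

Shear plane L_v = 1.875 + 3·3.25 = 11.62 in; A_gv = 11.62 × 0.75 = 8.719 in².
A_nv = (11.62 − 3.5·1.1875) × 0.75 = 5.602 in².
A_nt = (1.75 − 0.5·1.1875) × 0.75 = 0.8672 in².
0.6 F_u A_nv = 218.5 kips; 0.6 F_y A_gv = 261.6 kips → shear rupture governs the shear term.
R_n = 218.5 + 1.0 × 65 × 0.8672 = 274.8 kips.
Allowable strength R_n/Ω = 274.8 / 2 = 137 kips.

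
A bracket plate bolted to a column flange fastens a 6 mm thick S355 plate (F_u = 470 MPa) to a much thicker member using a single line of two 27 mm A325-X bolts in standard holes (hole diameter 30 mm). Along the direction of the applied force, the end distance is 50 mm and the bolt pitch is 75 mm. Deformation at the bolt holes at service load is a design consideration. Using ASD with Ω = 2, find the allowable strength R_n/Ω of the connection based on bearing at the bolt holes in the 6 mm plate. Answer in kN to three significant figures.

Per bolt r_n = 1.2 l_c t F_u ≤ 2.4 d t F_u; upper limit = 2.4 × 27 × 6 × 470 / 1000 = 182.7 kN.
Edge bolt: l_c = 50 − 30/2 = 35 mm → 1.2 × 35 × 6 × 470 / 1000 = 118.4 → r_n = 118.4 kN.
Interior bolts: l_c = 75 − 30 = 45 mm → 1.2 × 45 × 6 × 470 / 1000 = 152.3 → r_n = 152.3 kN.
R_n = 1 × 118.4 + 1 × 152.3 = 270.7 kN.
Allowable strength R_n/Ω = 270.7 / 2 = 135 kN.

135 kN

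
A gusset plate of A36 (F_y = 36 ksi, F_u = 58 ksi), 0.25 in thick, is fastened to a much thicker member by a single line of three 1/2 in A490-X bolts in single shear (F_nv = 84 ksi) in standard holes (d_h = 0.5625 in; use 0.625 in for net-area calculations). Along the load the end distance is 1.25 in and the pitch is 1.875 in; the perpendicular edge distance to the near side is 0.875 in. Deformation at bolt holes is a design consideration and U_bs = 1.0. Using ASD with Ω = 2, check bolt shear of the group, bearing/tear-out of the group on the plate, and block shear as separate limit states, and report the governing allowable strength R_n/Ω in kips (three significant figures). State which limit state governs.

Bolt shear: A_b = π·0.5²/4 = 0.1963 in²; R_n = 84 × 0.1963 × 3 × 1 = 49.48 kips → 49.48 / 2 = 24.7 kips.
Bearing: edge l_c = 0.9688, r_n = 16.86 kips; interior l_c = 1.312, r_n = 17.4 kips; R_n = 16.86 + 2·17.4 = 51.66 kips → 25.8 kips.
Block shear: A_gv = 1.25, A_nv = 0.8594, A_nt = 0.1406 in²; R_n = min(0.6F_uA_nv, 0.6F_yA_gv) + U_bs·F_u·A_nt = 35.16 kips → 17.6 kips.
Block shear governs: 17.6 kips.

17.6 kips (block shear governs)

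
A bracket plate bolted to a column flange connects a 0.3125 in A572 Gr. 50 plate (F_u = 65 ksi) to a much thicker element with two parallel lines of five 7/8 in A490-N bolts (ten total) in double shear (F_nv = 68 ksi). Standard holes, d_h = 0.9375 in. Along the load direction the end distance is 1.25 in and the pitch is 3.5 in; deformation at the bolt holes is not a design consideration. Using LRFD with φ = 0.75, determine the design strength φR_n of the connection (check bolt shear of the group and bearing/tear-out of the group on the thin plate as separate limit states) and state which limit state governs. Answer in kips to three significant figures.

Bolt shear: A_b = π·0.875²/4 = 0.6013 in²; R_n = 68 × 0.6013 × 10 × 2 = 817.8 kips → 0.75 × 817.8 = 613 kips.
Bearing (1.5 l_c t F_u ≤ 3.0 d t F_u): upper limit = 3.0·0.875·0.3125·65 = 53.32 kips.
  Edge l_c = 1.25 − 0.9375/2 = 0.7812 → r_n = 23.8 kips; interior l_c = 3.5 − 0.9375 = 2.562 → r_n = 53.32 kips.
  R_n,bearing = 2·23.8 + 8·53.32 = 474.2 kips → 0.75 × 474.2 = 356 kips.
Bearing governs: 356 kips.

356 kips (bearing governs)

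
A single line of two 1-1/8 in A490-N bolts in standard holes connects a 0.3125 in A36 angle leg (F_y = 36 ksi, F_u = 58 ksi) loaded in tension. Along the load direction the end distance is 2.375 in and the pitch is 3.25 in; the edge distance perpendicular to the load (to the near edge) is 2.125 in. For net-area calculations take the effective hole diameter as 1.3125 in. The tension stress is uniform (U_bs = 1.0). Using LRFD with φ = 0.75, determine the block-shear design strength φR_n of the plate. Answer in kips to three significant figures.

48.4 kips

Shear plane L_v = 2.375 + 1·3.25 = 5.625 in; A_gv = 5.625 × 0.3125 = 1.758 in².
A_nv = (5.625 − 1.5·1.3125) × 0.3125 = 1.143 in².
A_nt = (2.125 − 0.5·1.3125) × 0.3125 = 0.459 in².
0.6 F_u A_nv = 39.76 kips; 0.6 F_y A_gv = 37.97 kips → shear yielding governs the shear term.
R_n = 37.97 + 1.0 × 58 × 0.459 = 64.59 kips.
Design strength φR_n = 0.75 × 64.59 = 48.4 kips.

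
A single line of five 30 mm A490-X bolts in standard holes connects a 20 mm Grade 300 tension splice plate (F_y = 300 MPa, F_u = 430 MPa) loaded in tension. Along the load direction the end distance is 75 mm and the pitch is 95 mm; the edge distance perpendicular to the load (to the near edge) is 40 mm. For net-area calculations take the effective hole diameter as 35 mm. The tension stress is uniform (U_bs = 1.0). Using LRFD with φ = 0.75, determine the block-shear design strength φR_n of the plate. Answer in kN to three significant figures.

Shear plane L_v = 75 + 4·95 = 455 mm; A_gv = 455 × 20 = 9100 mm².
A_nv = (455 − 4.5·35) × 20 = 5950 mm².
A_nt = (40 − 0.5·35) × 20 = 450 mm².
0.6 F_u A_nv = 1535 kN; 0.6 F_y A_gv = 1638 kN → shear rupture governs the shear term.
R_n = 1535 + 1.0 × 430 × 450 / 1000 = 1729 kN.
Design strength φR_n = 0.75 × 1729 = 1300 kN.

1300 kN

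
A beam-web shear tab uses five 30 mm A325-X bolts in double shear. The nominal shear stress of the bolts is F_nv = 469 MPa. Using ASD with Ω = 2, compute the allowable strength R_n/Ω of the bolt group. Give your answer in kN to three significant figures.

A_b = π × 30² / 4 = 706.9 mm².
R_n = F_nv · A_b · n · n_s = 469 × 706.9 × 5 × 2 / 1000 = 3315 kN.
Allowable strength R_n/Ω = 3315 / 2 = 1660 kN.

1660 kN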